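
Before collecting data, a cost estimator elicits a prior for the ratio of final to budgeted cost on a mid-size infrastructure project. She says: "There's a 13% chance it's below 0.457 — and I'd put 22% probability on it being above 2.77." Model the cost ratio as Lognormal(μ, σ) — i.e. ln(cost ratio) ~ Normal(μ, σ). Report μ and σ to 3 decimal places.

If T ~ Lognormal(μ,σ) then ln T ~ Normal(μ,σ), so the p-quantile of ln T is μ + z_p·σ.
ln(0.457) = -0.7831 and ln(2.77) = 1.019; z_{0.13} = -1.126, z_{0.78} = 0.7722.
σ = (1.019 − -0.7831)/(0.7722 − (-1.126)) = 0.949.
μ = -0.7831 − (-1.126)·0.949 = 0.286.

μ ≈ 0.286, σ ≈ 0.949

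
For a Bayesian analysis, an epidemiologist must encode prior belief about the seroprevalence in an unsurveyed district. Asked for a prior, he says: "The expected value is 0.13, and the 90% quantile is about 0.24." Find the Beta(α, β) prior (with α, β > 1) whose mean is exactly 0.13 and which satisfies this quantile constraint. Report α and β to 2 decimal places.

α ≈ 2.17, β ≈ 14.54

With mean 0.13 fixed, write α = 0.13s, β = 0.87s where s = α+β.
Need P(θ < 0.24) = 0.9 under Beta(0.13s, 0.87s). Normal approximation: (q−m)/√(m(1−m)/s) ≈ z_{0.9} = 1.28, so s ≈ 0.13·0.87·(1.28)²/(0.24−0.13)² = 15.4.
At s = 15.4: P(θ<0.24) ≈ 0.893. Adjusting to match 0.9 gives s ≈ 16.71.
So α = 0.13·16.71 ≈ 2.17, β = 0.87·16.71 ≈ 14.54.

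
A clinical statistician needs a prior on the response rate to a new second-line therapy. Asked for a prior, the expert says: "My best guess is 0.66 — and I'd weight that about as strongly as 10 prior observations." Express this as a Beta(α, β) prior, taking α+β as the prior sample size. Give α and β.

Under the effective-sample-size interpretation, Beta(α, β) has prior mean α/(α+β) and prior sample size α+β.
So α+β = 10 and α/(α+β) = 0.66, giving α = 0.66·10 = 6.6 and β = 10 − 6.6 = 3.4.

α = 6.6, β = 3.4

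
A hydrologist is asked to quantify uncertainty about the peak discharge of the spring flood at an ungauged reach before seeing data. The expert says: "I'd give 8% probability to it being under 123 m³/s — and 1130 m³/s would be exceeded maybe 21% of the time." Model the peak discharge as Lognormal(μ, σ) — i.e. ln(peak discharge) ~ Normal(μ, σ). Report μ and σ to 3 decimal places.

μ ≈ 6.221, σ ≈ 1.003

If T ~ Lognormal(μ,σ) then ln T ~ Normal(μ,σ), so the p-quantile of ln T is μ + z_p·σ.
ln(123) = 4.812 and ln(1130) = 7.03; z_{0.08} = -1.405, z_{0.79} = 0.8064.
σ = (7.03 − 4.812)/(0.8064 − (-1.405)) = 1.003.
μ = 4.812 − (-1.405)·1.003 = 6.221.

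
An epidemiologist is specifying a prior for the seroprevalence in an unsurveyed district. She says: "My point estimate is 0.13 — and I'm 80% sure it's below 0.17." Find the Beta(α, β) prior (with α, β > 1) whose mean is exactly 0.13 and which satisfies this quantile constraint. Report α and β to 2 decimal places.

With mean 0.13 fixed, write α = 0.13s, β = 0.87s where s = α+β.
Need P(θ < 0.17) = 0.8 under Beta(0.13s, 0.87s). Normal approximation: (q−m)/√(m(1−m)/s) ≈ z_{0.8} = 0.842, so s ≈ 0.13·0.87·(0.842)²/(0.17−0.13)² = 50.1.
At s = 50.1: P(θ<0.17) ≈ 0.810. Adjusting to match 0.8 gives s ≈ 44.80.
So α = 0.13·44.80 ≈ 5.82, β = 0.87·44.80 ≈ 38.98.

α ≈ 5.82, β ≈ 38.98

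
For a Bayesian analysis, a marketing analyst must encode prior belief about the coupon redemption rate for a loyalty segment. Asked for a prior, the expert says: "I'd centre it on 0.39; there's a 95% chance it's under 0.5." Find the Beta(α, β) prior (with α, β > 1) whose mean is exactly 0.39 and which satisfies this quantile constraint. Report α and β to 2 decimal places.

α ≈ 21.29, β ≈ 33.30

With mean 0.39 fixed, write α = 0.39s, β = 0.61s where s = α+β.
Need P(θ < 0.5) = 0.95 under Beta(0.39s, 0.61s). Normal approximation: (q−m)/√(m(1−m)/s) ≈ z_{0.95} = 1.64, so s ≈ 0.39·0.61·(1.64)²/(0.5−0.39)² = 53.2.
At s = 53.2: P(θ<0.5) ≈ 0.948. Adjusting to match 0.95 gives s ≈ 54.59.
So α = 0.39·54.59 ≈ 21.29, β = 0.61·54.59 ≈ 33.30.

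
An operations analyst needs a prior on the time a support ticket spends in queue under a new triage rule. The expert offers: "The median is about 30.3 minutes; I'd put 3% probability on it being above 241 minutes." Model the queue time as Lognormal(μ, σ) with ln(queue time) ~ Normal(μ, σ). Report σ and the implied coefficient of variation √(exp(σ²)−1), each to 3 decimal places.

σ ≈ 1.103, CV ≈ 1.540

If T ~ Lognormal(μ,σ) then ln T ~ Normal(μ,σ), so the p-quantile of ln T is μ + z_p·σ.
ln(30.3) = 3.411 and ln(241) = 5.485; z_{0.5} = 0, z_{0.97} = 1.881.
σ = (5.485 − 3.411)/(1.881 − (0)) = 1.103.
μ = 3.411 − (0)·1.103 = 3.411.
CV = √(exp(σ²)−1) = √(exp(1.2156)−1) = 1.540.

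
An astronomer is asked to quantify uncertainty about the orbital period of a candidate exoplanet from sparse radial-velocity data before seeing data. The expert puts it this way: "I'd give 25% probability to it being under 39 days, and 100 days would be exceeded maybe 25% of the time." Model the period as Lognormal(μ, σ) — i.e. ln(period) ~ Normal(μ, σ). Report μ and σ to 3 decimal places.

If T ~ Lognormal(μ,σ) then ln T ~ Normal(μ,σ), so the p-quantile of ln T is μ + z_p·σ.
ln(39) = 3.664 and ln(100) = 4.605; z_{0.25} = -0.6745, z_{0.75} = 0.6745.
σ = (4.605 − 3.664)/(0.6745 − (-0.6745)) = 0.698.
μ = 3.664 − (-0.6745)·0.698 = 4.134.

μ ≈ 4.134, σ ≈ 0.698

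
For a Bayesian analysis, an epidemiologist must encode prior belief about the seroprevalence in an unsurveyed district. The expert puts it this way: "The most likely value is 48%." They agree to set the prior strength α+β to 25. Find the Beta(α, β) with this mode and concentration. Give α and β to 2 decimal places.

For α,β > 1 the Beta mode is (α−1)/(α+β−2). With α+β = 25, the mode is (α−1)/23.
Set (α−1)/23 = 0.48 → α = 1 + 0.48·23 = 12.04.
β = 25 − α = 12.96.

α = 12.04, β = 12.96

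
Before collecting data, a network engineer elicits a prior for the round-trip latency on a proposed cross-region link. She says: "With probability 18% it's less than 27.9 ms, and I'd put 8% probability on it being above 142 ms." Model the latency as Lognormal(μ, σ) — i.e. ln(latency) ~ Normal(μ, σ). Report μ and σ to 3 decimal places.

If T ~ Lognormal(μ,σ) then ln T ~ Normal(μ,σ), so the p-quantile of ln T is μ + z_p·σ.
ln(27.9) = 3.329 and ln(142) = 4.956; z_{0.18} = -0.9154, z_{0.92} = 1.405.
σ = (4.956 − 3.329)/(1.405 − (-0.9154)) = 0.701.
μ = 3.329 − (-0.9154)·0.701 = 3.971.

μ ≈ 3.971, σ ≈ 0.701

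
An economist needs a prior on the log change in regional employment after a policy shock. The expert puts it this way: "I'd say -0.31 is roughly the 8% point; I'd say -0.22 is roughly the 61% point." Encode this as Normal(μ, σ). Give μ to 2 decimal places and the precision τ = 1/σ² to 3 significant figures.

μ = -0.23, τ = 350

The p-quantile of Normal(μ,σ) is μ + z_p·σ, with z_{0.08} = -1.405 and z_{0.61} = 0.2793.
Eliminate σ: μ = (z₂·x₁ − z₁·x₂)/(z₂ − z₁) = (0.2793·-0.31 − (-1.405)·-0.22)/1.684 = -0.23.
Then σ = (x₂ − x₁)/(z₂ − z₁) = (-0.22 − -0.31)/1.684 = 0.05.
Precision τ = 1/σ² = 1/0.05343² = 350.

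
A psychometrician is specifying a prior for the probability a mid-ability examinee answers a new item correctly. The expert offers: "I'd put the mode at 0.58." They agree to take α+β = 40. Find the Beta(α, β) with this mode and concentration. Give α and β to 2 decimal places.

For α,β > 1 the Beta mode is (α−1)/(α+β−2). With α+β = 40, the mode is (α−1)/38.
Set (α−1)/38 = 0.58 → α = 1 + 0.58·38 = 23.04.
β = 40 − α = 16.96.

α = 23.04, β = 16.96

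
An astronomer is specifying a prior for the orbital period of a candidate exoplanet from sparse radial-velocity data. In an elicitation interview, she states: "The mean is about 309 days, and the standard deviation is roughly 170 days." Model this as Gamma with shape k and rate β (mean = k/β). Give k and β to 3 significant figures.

k ≈ 3.3, β ≈ 0.0107

For Gamma(k, rate β): mean = k/β, variance = k/β², so CV = 1/√k.
CV = SD/mean = 170/309 = 0.5502, hence k = 1/CV² = 3.3.
Then β = k/mean = 3.3/309 = 0.0107.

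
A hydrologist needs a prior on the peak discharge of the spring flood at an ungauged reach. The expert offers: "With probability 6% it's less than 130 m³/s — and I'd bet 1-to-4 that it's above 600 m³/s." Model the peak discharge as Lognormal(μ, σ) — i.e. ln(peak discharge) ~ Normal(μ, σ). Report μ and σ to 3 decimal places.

If T ~ Lognormal(μ,σ) then ln T ~ Normal(μ,σ), so the p-quantile of ln T is μ + z_p·σ.
ln(130) = 4.868 and ln(600) = 6.397; z_{0.06} = -1.555, z_{0.8} = 0.8416.
σ = (6.397 − 4.868)/(0.8416 − (-1.555)) = 0.638.
μ = 4.868 − (-1.555)·0.638 = 5.860.

μ ≈ 5.860, σ ≈ 0.638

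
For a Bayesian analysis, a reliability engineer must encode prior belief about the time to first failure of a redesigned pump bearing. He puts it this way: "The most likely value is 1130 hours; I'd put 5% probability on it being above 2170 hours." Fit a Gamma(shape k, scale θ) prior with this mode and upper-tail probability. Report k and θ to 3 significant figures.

k ≈ 7.53, θ ≈ 173

Gamma(k,θ) with k>1 has mode (k−1)θ, so θ = 1130/(k−1).
Need P(X < 2170) = 0.95 with θ tied to k this way. Start at k = 2, θ = 1130: P(X<2170) ≈ 0.572.
Too low — raise k to concentrate. Iterating converges to k ≈ 7.53.
Then θ = 1130/(7.53−1) ≈ 173.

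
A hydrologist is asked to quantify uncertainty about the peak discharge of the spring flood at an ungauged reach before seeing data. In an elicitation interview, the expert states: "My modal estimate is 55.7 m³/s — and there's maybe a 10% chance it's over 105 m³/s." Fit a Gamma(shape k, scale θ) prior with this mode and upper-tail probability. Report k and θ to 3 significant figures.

k ≈ 5.75, θ ≈ 11.7

Gamma(k,θ) with k>1 has mode (k−1)θ, so θ = 55.7/(k−1).
Need P(X < 105) = 0.9 with θ tied to k this way. Start at k = 2, θ = 55.7: P(X<105) ≈ 0.562.
Too low — raise k to concentrate. Iterating converges to k ≈ 5.75.
Then θ = 55.7/(5.75−1) ≈ 11.7.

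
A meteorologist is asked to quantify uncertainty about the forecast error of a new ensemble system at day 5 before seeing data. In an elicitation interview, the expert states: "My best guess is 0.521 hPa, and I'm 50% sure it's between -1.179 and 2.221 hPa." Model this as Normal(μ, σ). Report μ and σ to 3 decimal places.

μ = 0.521, σ = 2.520

A symmetric 50% interval runs μ ± z·σ with z = 0.6745.
Half-width = 1.7, so σ = 1.7/0.6745 = 2.520.
μ is the stated best guess, 0.521.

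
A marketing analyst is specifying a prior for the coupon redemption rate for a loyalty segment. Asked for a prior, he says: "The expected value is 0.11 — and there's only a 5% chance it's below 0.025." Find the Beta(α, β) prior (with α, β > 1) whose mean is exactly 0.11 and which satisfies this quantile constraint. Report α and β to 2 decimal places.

α ≈ 2.32, β ≈ 18.80

With mean 0.11 fixed, write α = 0.11s, β = 0.89s where s = α+β.
Need P(θ < 0.025) = 0.05 under Beta(0.11s, 0.89s). Normal approximation: (q−m)/√(m(1−m)/s) ≈ z_{0.05} = -1.64, so s ≈ 0.11·0.89·(-1.64)²/(0.025−0.11)² = 36.7.
At s = 36.7: P(θ<0.025) ≈ 0.011. Adjusting to match 0.05 gives s ≈ 21.12.
So α = 0.11·21.12 ≈ 2.32, β = 0.89·21.12 ≈ 18.80.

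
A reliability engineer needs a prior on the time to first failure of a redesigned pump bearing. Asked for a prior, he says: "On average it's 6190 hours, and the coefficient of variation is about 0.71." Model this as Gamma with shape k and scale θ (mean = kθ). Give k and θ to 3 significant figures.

k ≈ 1.98, θ ≈ 3120

For Gamma(k, scale θ): mean = kθ, variance = kθ², so CV = 1/√k.
CV = 0.71, hence k = 1/CV² = 1.98.
Then θ = mean/k = 6190/1.98 = 3120.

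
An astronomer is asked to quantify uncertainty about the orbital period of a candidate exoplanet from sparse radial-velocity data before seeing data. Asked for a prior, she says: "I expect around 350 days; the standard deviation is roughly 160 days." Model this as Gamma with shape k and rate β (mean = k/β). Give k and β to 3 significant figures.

k ≈ 4.79, β ≈ 0.0137

For Gamma(k, rate β): mean = k/β, variance = k/β², so CV = 1/√k.
CV = SD/mean = 160/350 = 0.4571, hence k = 1/CV² = 4.79.
Then β = k/mean = 4.79/350 = 0.0137.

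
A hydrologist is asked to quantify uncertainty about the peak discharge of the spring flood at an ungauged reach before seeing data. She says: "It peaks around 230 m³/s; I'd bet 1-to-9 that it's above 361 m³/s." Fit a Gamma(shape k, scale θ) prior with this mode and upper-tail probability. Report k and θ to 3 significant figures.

Gamma(k,θ) with k>1 has mode (k−1)θ, so θ = 230/(k−1).
Need P(X < 361) = 0.9 with θ tied to k this way. Start at k = 2, θ = 230: P(X<361) ≈ 0.465.
Too low — raise k to concentrate. Iterating converges to k ≈ 10.2.
Then θ = 230/(10.2−1) ≈ 24.9.

k ≈ 10.2, θ ≈ 24.9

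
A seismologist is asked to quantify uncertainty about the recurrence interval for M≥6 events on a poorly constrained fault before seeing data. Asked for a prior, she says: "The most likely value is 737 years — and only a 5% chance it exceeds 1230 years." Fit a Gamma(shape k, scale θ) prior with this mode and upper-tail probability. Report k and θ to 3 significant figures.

k ≈ 11.6, θ ≈ 69.2

Gamma(k,θ) with k>1 has mode (k−1)θ, so θ = 737/(k−1).
Need P(X < 1230) = 0.95 with θ tied to k this way. Start at k = 2, θ = 737: P(X<1230) ≈ 0.497.
Too low — raise k to concentrate. Iterating converges to k ≈ 11.6.
Then θ = 737/(11.6−1) ≈ 69.2.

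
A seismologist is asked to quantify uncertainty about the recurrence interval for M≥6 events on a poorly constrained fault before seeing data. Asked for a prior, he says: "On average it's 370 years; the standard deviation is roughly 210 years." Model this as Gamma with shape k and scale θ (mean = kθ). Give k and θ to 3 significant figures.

For Gamma(k, scale θ): mean = kθ, variance = kθ², so CV = 1/√k.
CV = SD/mean = 210/370 = 0.5676, hence k = 1/CV² = 3.1.
Then θ = mean/k = 370/3.1 = 119.

k ≈ 3.1, θ ≈ 119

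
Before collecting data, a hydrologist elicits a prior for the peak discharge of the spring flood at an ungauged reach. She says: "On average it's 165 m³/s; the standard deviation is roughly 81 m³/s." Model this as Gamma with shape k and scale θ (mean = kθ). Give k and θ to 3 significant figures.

k ≈ 4.15, θ ≈ 39.8

For Gamma(k, scale θ): mean = kθ, variance = kθ², so CV = 1/√k.
CV = SD/mean = 81/165 = 0.4909, hence k = 1/CV² = 4.15.
Then θ = mean/k = 165/4.15 = 39.8.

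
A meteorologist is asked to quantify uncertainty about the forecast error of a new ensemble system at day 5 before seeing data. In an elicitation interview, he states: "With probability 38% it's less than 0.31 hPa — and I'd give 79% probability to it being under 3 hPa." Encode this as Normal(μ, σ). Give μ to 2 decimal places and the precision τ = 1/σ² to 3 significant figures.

For Normal(μ,σ), the p-quantile is μ + z_p·σ. Here z_{0.38} = -0.3055, z_{0.79} = 0.8064.
So 0.31 = μ − 0.3055σ and 3 = μ + 0.8064σ.
Subtracting: σ = (3 − 0.31)/(0.8064 − (-0.3055)) = 2.42.
Then μ = 0.31 − (-0.3055)·2.42 = 1.05.
Precision τ = 1/σ² = 1/2.419² = 0.171.

μ = 1.05, τ = 0.171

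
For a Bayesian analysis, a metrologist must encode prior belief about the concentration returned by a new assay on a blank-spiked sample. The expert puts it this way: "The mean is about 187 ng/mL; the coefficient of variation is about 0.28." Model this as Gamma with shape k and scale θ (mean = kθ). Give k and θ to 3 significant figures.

For Gamma(k, scale θ): mean = kθ, variance = kθ², so CV = 1/√k.
CV = 0.28, hence k = 1/CV² = 12.8.
Then θ = mean/k = 187/12.8 = 14.7.

k ≈ 12.8, θ ≈ 14.7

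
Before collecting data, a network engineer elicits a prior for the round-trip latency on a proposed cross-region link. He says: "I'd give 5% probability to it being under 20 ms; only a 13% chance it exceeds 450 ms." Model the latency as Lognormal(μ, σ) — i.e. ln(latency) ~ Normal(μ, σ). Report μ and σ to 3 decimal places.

μ ≈ 4.844, σ ≈ 1.124

If T ~ Lognormal(μ,σ) then ln T ~ Normal(μ,σ), so the p-quantile of ln T is μ + z_p·σ.
ln(20) = 2.996 and ln(450) = 6.109; z_{0.05} = -1.645, z_{0.87} = 1.126.
σ = (6.109 − 2.996)/(1.126 − (-1.645)) = 1.124.
μ = 2.996 − (-1.645)·1.124 = 4.844.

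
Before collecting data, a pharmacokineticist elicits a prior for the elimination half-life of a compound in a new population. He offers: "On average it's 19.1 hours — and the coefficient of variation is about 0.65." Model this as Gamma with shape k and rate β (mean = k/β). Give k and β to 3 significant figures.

For Gamma(k, rate β): mean = k/β, variance = k/β², so CV = 1/√k.
CV = 0.65, hence k = 1/CV² = 2.37.
Then β = k/mean = 2.37/19.1 = 0.124.

k ≈ 2.37, β ≈ 0.124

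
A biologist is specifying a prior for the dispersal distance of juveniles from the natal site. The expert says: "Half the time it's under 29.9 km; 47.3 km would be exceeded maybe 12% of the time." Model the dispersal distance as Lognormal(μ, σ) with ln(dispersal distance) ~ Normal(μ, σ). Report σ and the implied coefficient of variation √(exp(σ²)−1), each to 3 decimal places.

If T ~ Lognormal(μ,σ) then ln T ~ Normal(μ,σ), so the p-quantile of ln T is μ + z_p·σ.
ln(29.9) = 3.398 and ln(47.3) = 3.857; z_{0.5} = 0, z_{0.88} = 1.175.
σ = (3.857 − 3.398)/(1.175 − (0)) = 0.390.
μ = 3.398 − (0)·0.390 = 3.398.
CV = √(exp(σ²)−1) = √(exp(0.1524)−1) = 0.406.

σ ≈ 0.390, CV ≈ 0.406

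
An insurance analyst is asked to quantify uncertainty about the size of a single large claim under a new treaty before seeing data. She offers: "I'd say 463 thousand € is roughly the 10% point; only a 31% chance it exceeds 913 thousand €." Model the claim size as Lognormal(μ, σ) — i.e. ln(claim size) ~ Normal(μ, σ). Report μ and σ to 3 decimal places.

If T ~ Lognormal(μ,σ) then ln T ~ Normal(μ,σ), so the p-quantile of ln T is μ + z_p·σ.
ln(463) = 6.138 and ln(913) = 6.817; z_{0.1} = -1.282, z_{0.69} = 0.4959.
σ = (6.817 − 6.138)/(0.4959 − (-1.282)) = 0.382.
μ = 6.138 − (-1.282)·0.382 = 6.627.

μ ≈ 6.627, σ ≈ 0.382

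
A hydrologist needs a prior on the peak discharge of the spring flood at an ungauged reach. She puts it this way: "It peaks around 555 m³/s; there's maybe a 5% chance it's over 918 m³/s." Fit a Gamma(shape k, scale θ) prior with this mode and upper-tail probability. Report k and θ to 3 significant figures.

Gamma(k,θ) with k>1 has mode (k−1)θ, so θ = 555/(k−1).
Need P(X < 918) = 0.95 with θ tied to k this way. Start at k = 2, θ = 555: P(X<918) ≈ 0.492.
Too low — raise k to concentrate. Iterating converges to k ≈ 12.
Then θ = 555/(12−1) ≈ 50.3.

k ≈ 12, θ ≈ 50.3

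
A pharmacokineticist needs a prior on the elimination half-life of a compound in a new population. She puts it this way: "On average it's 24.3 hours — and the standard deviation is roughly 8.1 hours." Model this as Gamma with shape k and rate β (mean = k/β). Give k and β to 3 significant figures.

k ≈ 9, β ≈ 0.37

For Gamma(k, rate β): mean = k/β, variance = k/β², so CV = 1/√k.
CV = SD/mean = 8.1/24.3 = 0.3333, hence k = 1/CV² = 9.
Then β = k/mean = 9/24.3 = 0.37.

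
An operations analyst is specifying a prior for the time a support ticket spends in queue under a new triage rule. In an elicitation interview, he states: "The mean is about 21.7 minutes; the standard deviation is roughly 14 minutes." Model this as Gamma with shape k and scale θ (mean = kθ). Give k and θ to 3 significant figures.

k ≈ 2.4, θ ≈ 9.03

For Gamma(k, scale θ): mean = kθ, variance = kθ², so CV = 1/√k.
CV = SD/mean = 14/21.7 = 0.6452, hence k = 1/CV² = 2.4.
Then θ = mean/k = 21.7/2.4 = 9.03.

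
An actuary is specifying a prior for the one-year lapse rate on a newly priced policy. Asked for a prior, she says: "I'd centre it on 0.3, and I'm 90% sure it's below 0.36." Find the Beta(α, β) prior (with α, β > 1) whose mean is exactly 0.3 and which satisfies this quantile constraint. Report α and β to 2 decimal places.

With mean 0.3 fixed, write α = 0.3s, β = 0.7s where s = α+β.
Need P(θ < 0.36) = 0.9 under Beta(0.3s, 0.7s). Normal approximation: (q−m)/√(m(1−m)/s) ≈ z_{0.9} = 1.28, so s ≈ 0.3·0.7·(1.28)²/(0.36−0.3)² = 95.8.
At s = 95.8: P(θ<0.36) ≈ 0.897. Adjusting to match 0.9 gives s ≈ 98.14.
So α = 0.3·98.14 ≈ 29.44, β = 0.7·98.14 ≈ 68.70.

α ≈ 29.44, β ≈ 68.70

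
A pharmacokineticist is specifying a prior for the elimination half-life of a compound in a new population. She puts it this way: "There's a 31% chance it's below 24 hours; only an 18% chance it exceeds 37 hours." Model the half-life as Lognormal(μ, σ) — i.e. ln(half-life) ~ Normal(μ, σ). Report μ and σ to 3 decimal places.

If T ~ Lognormal(μ,σ) then ln T ~ Normal(μ,σ), so the p-quantile of ln T is μ + z_p·σ.
ln(24) = 3.178 and ln(37) = 3.611; z_{0.31} = -0.4959, z_{0.82} = 0.9154.
σ = (3.611 − 3.178)/(0.9154 − (-0.4959)) = 0.307.
μ = 3.178 − (-0.4959)·0.307 = 3.330.

μ ≈ 3.330, σ ≈ 0.307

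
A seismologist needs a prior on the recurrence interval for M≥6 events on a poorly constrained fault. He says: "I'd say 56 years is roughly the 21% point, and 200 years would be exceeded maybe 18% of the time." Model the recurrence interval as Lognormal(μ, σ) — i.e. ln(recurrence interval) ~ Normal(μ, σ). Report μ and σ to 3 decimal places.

μ ≈ 4.622, σ ≈ 0.739

If T ~ Lognormal(μ,σ) then ln T ~ Normal(μ,σ), so the p-quantile of ln T is μ + z_p·σ.
ln(56) = 4.025 and ln(200) = 5.298; z_{0.21} = -0.8064, z_{0.82} = 0.9154.
σ = (5.298 − 4.025)/(0.9154 − (-0.8064)) = 0.739.
μ = 4.025 − (-0.8064)·0.739 = 4.622.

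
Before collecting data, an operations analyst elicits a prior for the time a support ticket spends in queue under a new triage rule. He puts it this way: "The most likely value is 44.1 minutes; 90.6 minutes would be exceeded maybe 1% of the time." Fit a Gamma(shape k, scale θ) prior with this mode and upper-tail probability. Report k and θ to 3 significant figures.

k ≈ 10.4, θ ≈ 4.68

Gamma(k,θ) with k>1 has mode (k−1)θ, so θ = 44.1/(k−1).
Need P(X < 90.6) = 0.99 with θ tied to k this way. Start at k = 2, θ = 44.1: P(X<90.6) ≈ 0.609.
Too low — raise k to concentrate. Iterating converges to k ≈ 10.4.
Then θ = 44.1/(10.4−1) ≈ 4.68.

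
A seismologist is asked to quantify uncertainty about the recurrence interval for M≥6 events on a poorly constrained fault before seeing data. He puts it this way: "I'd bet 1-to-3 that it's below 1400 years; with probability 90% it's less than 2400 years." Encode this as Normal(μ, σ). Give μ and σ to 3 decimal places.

For Normal(μ,σ), the p-quantile is μ + z_p·σ. Here z_{0.25} = -0.6745, z_{0.9} = 1.282.
So 1400 = μ − 0.6745σ and 2400 = μ + 1.282σ.
Subtracting: σ = (2400 − 1400)/(1.282 − (-0.6745)) = 511.237.
Then μ = 1400 − (-0.6745)·511.237 = 1744.824.

μ = 1744.824, σ = 511.237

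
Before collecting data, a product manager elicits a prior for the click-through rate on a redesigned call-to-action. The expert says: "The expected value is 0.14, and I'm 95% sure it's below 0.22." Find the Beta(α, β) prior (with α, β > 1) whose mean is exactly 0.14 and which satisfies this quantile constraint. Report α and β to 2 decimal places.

With mean 0.14 fixed, write α = 0.14s, β = 0.86s where s = α+β.
Need P(θ < 0.22) = 0.95 under Beta(0.14s, 0.86s). Normal approximation: (q−m)/√(m(1−m)/s) ≈ z_{0.95} = 1.64, so s ≈ 0.14·0.86·(1.64)²/(0.22−0.14)² = 50.9.
At s = 50.9: P(θ<0.22) ≈ 0.938. Adjusting to match 0.95 gives s ≈ 59.14.
So α = 0.14·59.14 ≈ 8.28, β = 0.86·59.14 ≈ 50.86.

α ≈ 8.28, β ≈ 50.86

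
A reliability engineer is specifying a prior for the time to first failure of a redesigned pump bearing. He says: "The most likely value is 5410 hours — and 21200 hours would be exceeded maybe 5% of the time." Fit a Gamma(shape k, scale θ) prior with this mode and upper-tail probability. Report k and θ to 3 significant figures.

k ≈ 2.35, θ ≈ 3990

Gamma(k,θ) with k>1 has mode (k−1)θ, so θ = 5410/(k−1).
Need P(X < 21200) = 0.95 with θ tied to k this way. Start at k = 2, θ = 5410: P(X<21200) ≈ 0.902.
Too low — raise k to concentrate. Iterating converges to k ≈ 2.35.
Then θ = 5410/(2.35−1) ≈ 3990.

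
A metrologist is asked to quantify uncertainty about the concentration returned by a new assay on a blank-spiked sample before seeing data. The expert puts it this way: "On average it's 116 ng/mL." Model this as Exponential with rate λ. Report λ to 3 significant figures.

Exponential mean = 1/λ, so λ = 1/116.0 = 0.00862.

λ ≈ 0.00862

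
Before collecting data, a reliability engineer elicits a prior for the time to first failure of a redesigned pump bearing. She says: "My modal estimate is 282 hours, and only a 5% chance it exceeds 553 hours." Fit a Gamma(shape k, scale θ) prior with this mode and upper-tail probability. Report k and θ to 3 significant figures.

k ≈ 7.12, θ ≈ 46.1

Gamma(k,θ) with k>1 has mode (k−1)θ, so θ = 282/(k−1).
Need P(X < 553) = 0.95 with θ tied to k this way. Start at k = 2, θ = 282: P(X<553) ≈ 0.583.
Too low — raise k to concentrate. Iterating converges to k ≈ 7.12.
Then θ = 282/(7.12−1) ≈ 46.1.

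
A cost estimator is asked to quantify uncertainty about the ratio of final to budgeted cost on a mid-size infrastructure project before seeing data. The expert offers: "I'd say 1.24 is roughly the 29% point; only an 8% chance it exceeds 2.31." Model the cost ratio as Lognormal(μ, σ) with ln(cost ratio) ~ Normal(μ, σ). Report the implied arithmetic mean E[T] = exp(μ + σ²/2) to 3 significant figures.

If T ~ Lognormal(μ,σ) then ln T ~ Normal(μ,σ), so the p-quantile of ln T is μ + z_p·σ.
ln(1.24) = 0.2151 and ln(2.31) = 0.8372; z_{0.29} = -0.5534, z_{0.92} = 1.405.
σ = (0.8372 − 0.2151)/(1.405 − (-0.5534)) = 0.318.
μ = 0.2151 − (-0.5534)·0.318 = 0.391.
E[T] = exp(μ + σ²/2) = exp(0.391 + 0.0505) = 1.55.

E[T] ≈ 1.55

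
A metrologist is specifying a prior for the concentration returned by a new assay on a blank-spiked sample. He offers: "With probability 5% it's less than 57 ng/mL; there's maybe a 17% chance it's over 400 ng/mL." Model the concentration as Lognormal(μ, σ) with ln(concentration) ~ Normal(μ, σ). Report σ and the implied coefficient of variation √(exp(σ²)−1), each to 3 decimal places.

σ ≈ 0.750, CV ≈ 0.868

If T ~ Lognormal(μ,σ) then ln T ~ Normal(μ,σ), so the p-quantile of ln T is μ + z_p·σ.
ln(57) = 4.043 and ln(400) = 5.991; z_{0.05} = -1.645, z_{0.83} = 0.9542.
σ = (5.991 − 4.043)/(0.9542 − (-1.645)) = 0.750.
μ = 4.043 − (-1.645)·0.750 = 5.276.
CV = √(exp(σ²)−1) = √(exp(0.5620)−1) = 0.868.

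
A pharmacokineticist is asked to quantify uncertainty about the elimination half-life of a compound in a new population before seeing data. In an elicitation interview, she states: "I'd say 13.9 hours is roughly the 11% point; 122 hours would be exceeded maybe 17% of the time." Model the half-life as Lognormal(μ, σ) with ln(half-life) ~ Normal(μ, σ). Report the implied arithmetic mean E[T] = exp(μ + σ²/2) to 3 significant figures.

If T ~ Lognormal(μ,σ) then ln T ~ Normal(μ,σ), so the p-quantile of ln T is μ + z_p·σ.
ln(13.9) = 2.632 and ln(122) = 4.804; z_{0.11} = -1.227, z_{0.83} = 0.9542.
σ = (4.804 − 2.632)/(0.9542 − (-1.227)) = 0.996.
μ = 2.632 − (-1.227)·0.996 = 3.854.
E[T] = exp(μ + σ²/2) = exp(3.854 + 0.4961) = 77.5 hours.

E[T] ≈ 77.5 hours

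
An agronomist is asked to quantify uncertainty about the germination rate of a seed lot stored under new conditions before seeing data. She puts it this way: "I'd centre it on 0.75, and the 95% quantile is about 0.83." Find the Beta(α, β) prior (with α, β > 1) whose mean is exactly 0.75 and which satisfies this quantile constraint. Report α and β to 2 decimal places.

α ≈ 52.97, β ≈ 17.66

With mean 0.75 fixed, write α = 0.75s, β = 0.25s where s = α+β.
Need P(θ < 0.83) = 0.95 under Beta(0.75s, 0.25s). Normal approximation: (q−m)/√(m(1−m)/s) ≈ z_{0.95} = 1.64, so s ≈ 0.75·0.25·(1.64)²/(0.83−0.75)² = 79.3.
At s = 79.3: P(θ<0.83) ≈ 0.960. Adjusting to match 0.95 gives s ≈ 70.62.
So α = 0.75·70.62 ≈ 52.97, β = 0.25·70.62 ≈ 17.66.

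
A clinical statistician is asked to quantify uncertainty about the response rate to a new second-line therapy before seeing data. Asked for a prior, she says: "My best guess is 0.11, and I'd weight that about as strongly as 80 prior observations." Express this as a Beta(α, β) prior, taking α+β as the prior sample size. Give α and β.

Under the effective-sample-size interpretation, Beta(α, β) has prior mean α/(α+β) and prior sample size α+β.
So α+β = 80 and α/(α+β) = 0.11, giving α = 0.11·80 = 8.8 and β = 80 − 8.8 = 71.2.

α = 8.8, β = 71.2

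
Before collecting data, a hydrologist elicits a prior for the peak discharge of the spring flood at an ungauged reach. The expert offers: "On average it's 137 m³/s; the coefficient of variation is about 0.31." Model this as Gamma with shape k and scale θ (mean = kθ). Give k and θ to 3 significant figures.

k ≈ 10.4, θ ≈ 13.2

For Gamma(k, scale θ): mean = kθ, variance = kθ², so CV = 1/√k.
CV = 0.31, hence k = 1/CV² = 10.4.
Then θ = mean/k = 137/10.4 = 13.2.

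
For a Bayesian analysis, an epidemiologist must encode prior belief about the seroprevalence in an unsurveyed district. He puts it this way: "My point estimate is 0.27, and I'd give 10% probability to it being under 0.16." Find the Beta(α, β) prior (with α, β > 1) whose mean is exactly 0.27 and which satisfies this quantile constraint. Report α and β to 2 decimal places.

α ≈ 6.51, β ≈ 17.59

With mean 0.27 fixed, write α = 0.27s, β = 0.73s where s = α+β.
Need P(θ < 0.16) = 0.1 under Beta(0.27s, 0.73s). Normal approximation: (q−m)/√(m(1−m)/s) ≈ z_{0.1} = -1.28, so s ≈ 0.27·0.73·(-1.28)²/(0.16−0.27)² = 26.8.
At s = 26.8: P(θ<0.16) ≈ 0.087. Adjusting to match 0.1 gives s ≈ 24.09.
So α = 0.27·24.09 ≈ 6.51, β = 0.73·24.09 ≈ 17.59.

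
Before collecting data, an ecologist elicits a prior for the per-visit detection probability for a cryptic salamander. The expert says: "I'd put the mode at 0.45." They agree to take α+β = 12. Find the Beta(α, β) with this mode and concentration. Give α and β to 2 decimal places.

For α,β > 1 the Beta mode is (α−1)/(α+β−2). With α+β = 12, the mode is (α−1)/10.
Set (α−1)/10 = 0.45 → α = 1 + 0.45·10 = 5.50.
β = 12 − α = 6.50.

α = 5.50, β = 6.50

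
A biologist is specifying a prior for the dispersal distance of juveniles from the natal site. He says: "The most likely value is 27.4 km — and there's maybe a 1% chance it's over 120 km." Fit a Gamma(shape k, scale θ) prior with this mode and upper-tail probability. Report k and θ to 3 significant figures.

k ≈ 2.87, θ ≈ 14.7

Gamma(k,θ) with k>1 has mode (k−1)θ, so θ = 27.4/(k−1).
Need P(X < 120) = 0.99 with θ tied to k this way. Start at k = 2, θ = 27.4: P(X<120) ≈ 0.933.
Too low — raise k to concentrate. Iterating converges to k ≈ 2.87.
Then θ = 27.4/(2.87−1) ≈ 14.7.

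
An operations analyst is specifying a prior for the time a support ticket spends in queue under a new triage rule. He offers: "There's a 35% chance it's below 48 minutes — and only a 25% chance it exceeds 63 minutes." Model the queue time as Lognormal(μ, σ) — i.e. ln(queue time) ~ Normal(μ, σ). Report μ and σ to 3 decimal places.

μ ≈ 3.970, σ ≈ 0.257

If T ~ Lognormal(μ,σ) then ln T ~ Normal(μ,σ), so the p-quantile of ln T is μ + z_p·σ.
ln(48) = 3.871 and ln(63) = 4.143; z_{0.35} = -0.3853, z_{0.75} = 0.6745.
σ = (4.143 − 3.871)/(0.6745 − (-0.3853)) = 0.257.
μ = 3.871 − (-0.3853)·0.257 = 3.970.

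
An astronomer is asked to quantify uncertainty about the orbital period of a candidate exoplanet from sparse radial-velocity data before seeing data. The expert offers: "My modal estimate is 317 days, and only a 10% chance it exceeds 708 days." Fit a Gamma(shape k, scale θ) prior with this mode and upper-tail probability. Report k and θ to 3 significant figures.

k ≈ 3.98, θ ≈ 106

Gamma(k,θ) with k>1 has mode (k−1)θ, so θ = 317/(k−1).
Need P(X < 708) = 0.9 with θ tied to k this way. Start at k = 2, θ = 317: P(X<708) ≈ 0.654.
Too low — raise k to concentrate. Iterating converges to k ≈ 3.98.
Then θ = 317/(3.98−1) ≈ 106.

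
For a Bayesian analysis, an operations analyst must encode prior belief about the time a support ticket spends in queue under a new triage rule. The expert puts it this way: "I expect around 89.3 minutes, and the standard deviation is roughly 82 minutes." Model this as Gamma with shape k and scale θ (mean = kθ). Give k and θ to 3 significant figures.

For Gamma(k, scale θ): mean = kθ, variance = kθ², so CV = 1/√k.
CV = SD/mean = 82/89.3 = 0.9183, hence k = 1/CV² = 1.19.
Then θ = mean/k = 89.3/1.19 = 75.3.

k ≈ 1.19, θ ≈ 75.3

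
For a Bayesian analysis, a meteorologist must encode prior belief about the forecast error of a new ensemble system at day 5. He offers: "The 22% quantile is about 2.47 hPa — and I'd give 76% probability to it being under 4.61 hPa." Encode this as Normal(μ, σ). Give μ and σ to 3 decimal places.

For Normal(μ,σ), the p-quantile is μ + z_p·σ. Here z_{0.22} = -0.7722, z_{0.76} = 0.7063.
So 2.47 = μ − 0.7722σ and 4.61 = μ + 0.7063σ.
Subtracting: σ = (4.61 − 2.47)/(0.7063 − (-0.7722)) = 1.447.
Then μ = 2.47 − (-0.7722)·1.447 = 3.588.

μ = 3.588, σ = 1.447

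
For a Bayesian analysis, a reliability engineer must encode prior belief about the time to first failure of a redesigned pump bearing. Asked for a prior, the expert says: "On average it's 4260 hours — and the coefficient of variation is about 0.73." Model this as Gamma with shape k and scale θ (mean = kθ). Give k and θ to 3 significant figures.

k ≈ 1.88, θ ≈ 2270

For Gamma(k, scale θ): mean = kθ, variance = kθ², so CV = 1/√k.
CV = 0.73, hence k = 1/CV² = 1.88.
Then θ = mean/k = 4260/1.88 = 2270.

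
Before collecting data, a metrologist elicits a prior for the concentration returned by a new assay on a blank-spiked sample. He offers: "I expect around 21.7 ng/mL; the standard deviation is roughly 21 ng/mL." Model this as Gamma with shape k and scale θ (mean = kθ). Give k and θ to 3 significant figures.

k ≈ 1.07, θ ≈ 20.3

For Gamma(k, scale θ): mean = kθ, variance = kθ², so CV = 1/√k.
CV = SD/mean = 21/21.7 = 0.9677, hence k = 1/CV² = 1.07.
Then θ = mean/k = 21.7/1.07 = 20.3.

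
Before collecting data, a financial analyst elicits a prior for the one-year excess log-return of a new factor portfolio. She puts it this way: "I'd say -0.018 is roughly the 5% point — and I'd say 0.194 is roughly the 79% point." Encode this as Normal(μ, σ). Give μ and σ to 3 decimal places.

μ = 0.124, σ = 0.086

For Normal(μ,σ), the p-quantile is μ + z_p·σ. Here z_{0.05} = -1.645, z_{0.79} = 0.8064.
So -0.018 = μ − 1.645σ and 0.194 = μ + 0.8064σ.
Subtracting: σ = (0.194 − -0.018)/(0.8064 − (-1.645)) = 0.086.
Then μ = -0.018 − (-1.645)·0.086 = 0.124.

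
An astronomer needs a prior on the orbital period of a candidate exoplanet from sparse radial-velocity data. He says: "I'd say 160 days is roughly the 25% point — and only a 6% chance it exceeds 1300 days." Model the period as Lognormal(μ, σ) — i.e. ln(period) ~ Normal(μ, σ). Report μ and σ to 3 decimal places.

μ ≈ 5.709, σ ≈ 0.940

If T ~ Lognormal(μ,σ) then ln T ~ Normal(μ,σ), so the p-quantile of ln T is μ + z_p·σ.
ln(160) = 5.075 and ln(1300) = 7.17; z_{0.25} = -0.6745, z_{0.94} = 1.555.
σ = (7.17 − 5.075)/(1.555 − (-0.6745)) = 0.940.
μ = 5.075 − (-0.6745)·0.940 = 5.709.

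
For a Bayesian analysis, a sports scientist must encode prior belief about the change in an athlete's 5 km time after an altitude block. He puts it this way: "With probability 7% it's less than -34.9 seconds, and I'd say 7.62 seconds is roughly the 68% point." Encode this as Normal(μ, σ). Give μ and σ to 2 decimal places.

For Normal(μ,σ), the p-quantile is μ + z_p·σ. Here z_{0.07} = -1.476, z_{0.68} = 0.4677.
So -34.9 = μ − 1.476σ and 7.62 = μ + 0.4677σ.
Subtracting: σ = (7.62 − -34.9)/(0.4677 − (-1.476)) = 21.88.
Then μ = -34.9 − (-1.476)·21.88 = -2.61.

μ = -2.61, σ = 21.88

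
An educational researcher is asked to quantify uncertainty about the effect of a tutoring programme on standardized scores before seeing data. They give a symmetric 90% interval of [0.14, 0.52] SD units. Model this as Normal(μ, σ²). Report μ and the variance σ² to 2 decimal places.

A symmetric 90% interval runs μ ± z·σ with z = 1.645.
Half-width = 0.19, so σ = 0.19/1.645 = 0.116 and σ² = 0.01.
μ is the interval midpoint, 0.33.

μ = 0.33, σ² = 0.01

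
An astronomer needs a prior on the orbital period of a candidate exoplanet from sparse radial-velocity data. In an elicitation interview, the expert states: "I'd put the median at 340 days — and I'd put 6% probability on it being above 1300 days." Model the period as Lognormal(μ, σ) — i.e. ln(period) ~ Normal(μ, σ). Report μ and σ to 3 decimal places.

If T ~ Lognormal(μ,σ) then ln T ~ Normal(μ,σ), so the p-quantile of ln T is μ + z_p·σ.
ln(340) = 5.829 and ln(1300) = 7.17; z_{0.5} = 0, z_{0.94} = 1.555.
σ = (7.17 − 5.829)/(1.555 − (0)) = 0.863.
μ = 5.829 − (0)·0.863 = 5.829.

μ ≈ 5.829, σ ≈ 0.863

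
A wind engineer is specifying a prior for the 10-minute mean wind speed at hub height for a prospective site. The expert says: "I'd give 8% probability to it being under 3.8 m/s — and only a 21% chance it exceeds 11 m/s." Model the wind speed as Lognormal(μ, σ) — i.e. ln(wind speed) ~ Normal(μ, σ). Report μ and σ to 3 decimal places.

μ ≈ 2.010, σ ≈ 0.481

If T ~ Lognormal(μ,σ) then ln T ~ Normal(μ,σ), so the p-quantile of ln T is μ + z_p·σ.
ln(3.8) = 1.335 and ln(11) = 2.398; z_{0.08} = -1.405, z_{0.79} = 0.8064.
σ = (2.398 − 1.335)/(0.8064 − (-1.405)) = 0.481.
μ = 1.335 − (-1.405)·0.481 = 2.010.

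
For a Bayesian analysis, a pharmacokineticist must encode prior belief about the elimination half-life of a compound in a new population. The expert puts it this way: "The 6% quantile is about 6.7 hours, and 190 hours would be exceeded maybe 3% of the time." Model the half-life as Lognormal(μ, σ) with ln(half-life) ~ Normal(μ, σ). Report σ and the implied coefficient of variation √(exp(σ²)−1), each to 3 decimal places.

If T ~ Lognormal(μ,σ) then ln T ~ Normal(μ,σ), so the p-quantile of ln T is μ + z_p·σ.
ln(6.7) = 1.902 and ln(190) = 5.247; z_{0.06} = -1.555, z_{0.97} = 1.881.
σ = (5.247 − 1.902)/(1.881 − (-1.555)) = 0.974.
μ = 1.902 − (-1.555)·0.974 = 3.416.
CV = √(exp(σ²)−1) = √(exp(0.9479)−1) = 1.257.

σ ≈ 0.974, CV ≈ 1.257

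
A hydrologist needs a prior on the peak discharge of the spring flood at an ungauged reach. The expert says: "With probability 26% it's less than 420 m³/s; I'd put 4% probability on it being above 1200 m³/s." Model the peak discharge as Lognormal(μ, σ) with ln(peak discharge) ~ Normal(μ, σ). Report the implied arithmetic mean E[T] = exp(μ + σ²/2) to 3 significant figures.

If T ~ Lognormal(μ,σ) then ln T ~ Normal(μ,σ), so the p-quantile of ln T is μ + z_p·σ.
ln(420) = 6.04 and ln(1200) = 7.09; z_{0.26} = -0.6433, z_{0.96} = 1.751.
σ = (7.09 − 6.04)/(1.751 − (-0.6433)) = 0.439.
μ = 6.04 − (-0.6433)·0.439 = 6.322.
E[T] = exp(μ + σ²/2) = exp(6.322 + 0.0961) = 613 m³/s.

E[T] ≈ 613 m³/s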